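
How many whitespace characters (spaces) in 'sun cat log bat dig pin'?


\s matches whitespace characters (spaces, tabs, etc.).
Text: 'sun cat log bat dig pin'
This text has 6 words separated by spaces.
Number of spaces = number of words - 1 = 6 - 1 = 5

5


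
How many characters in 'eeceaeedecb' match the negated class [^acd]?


Negated class [^acd] matches any char NOT in {a, c, d}
Scanning 'eeceaeedecb':
  pos 0: 'e' -> MATCH
  pos 1: 'e' -> MATCH
  pos 2: 'c' -> no (excluded)
  pos 3: 'e' -> MATCH
  pos 4: 'a' -> no (excluded)
  pos 5: 'e' -> MATCH
  pos 6: 'e' -> MATCH
  pos 7: 'd' -> no (excluded)
  pos 8: 'e' -> MATCH
  pos 9: 'c' -> no (excluded)
  pos 10: 'b' -> MATCH
Total matches: 7

7


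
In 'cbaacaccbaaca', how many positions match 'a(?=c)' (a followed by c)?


Lookahead 'a(?=c)' matches 'a' only when followed by 'c'.
String: 'cbaacaccbaaca'
Checking each position where char is 'a':
  pos 2: 'a' -> no (next='a')
  pos 3: 'a' -> MATCH (next='c')
  pos 5: 'a' -> MATCH (next='c')
  pos 9: 'a' -> no (next='a')
  pos 10: 'a' -> MATCH (next='c')
Matching positions: [3, 5, 10]
Count: 3

3


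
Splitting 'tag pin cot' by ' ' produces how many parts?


Splitting by ' ' breaks the string at each occurrence of the separator.
Text: 'tag pin cot'
Parts after split:
  Part 1: 'tag'
  Part 2: 'pin'
  Part 3: 'cot'
Total parts: 3

3


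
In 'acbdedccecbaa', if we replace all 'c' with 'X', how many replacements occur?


re.sub('c', 'X', text) replaces every occurrence of 'c' with 'X'.
Text: 'acbdedccecbaa'
Scanning for 'c':
  pos 1: 'c' -> replacement #1
  pos 6: 'c' -> replacement #2
  pos 7: 'c' -> replacement #3
  pos 9: 'c' -> replacement #4
Total replacements: 4

4


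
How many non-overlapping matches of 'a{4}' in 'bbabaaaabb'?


Pattern 'a{4}' matches exactly 4 consecutive a's (greedy, non-overlapping).
String: 'bbabaaaabb'
Scanning for runs of a's:
  Run at pos 2: 'a' (length 1) -> 0 match(es)
  Run at pos 4: 'aaaa' (length 4) -> 1 match(es)
Matches found: ['aaaa']
Total: 1

1


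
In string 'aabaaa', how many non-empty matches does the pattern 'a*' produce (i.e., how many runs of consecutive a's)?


Pattern 'a*' matches zero or more a's. We want non-empty runs of consecutive a's.
String: 'aabaaa'
Walking through the string to find runs of a's:
  Run 1: positions 0-1 -> 'aa'
  Run 2: positions 3-5 -> 'aaa'
Non-empty runs found: ['aa', 'aaa']
Count: 2

2


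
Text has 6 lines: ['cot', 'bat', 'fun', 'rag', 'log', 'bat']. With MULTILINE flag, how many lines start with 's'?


With MULTILINE flag, ^ matches the start of each line.
Lines: ['cot', 'bat', 'fun', 'rag', 'log', 'bat']
Checking which lines start with 's':
  Line 1: 'cot' -> no
  Line 2: 'bat' -> no
  Line 3: 'fun' -> no
  Line 4: 'rag' -> no
  Line 5: 'log' -> no
  Line 6: 'bat' -> no
Matching lines: []
Count: 0

0


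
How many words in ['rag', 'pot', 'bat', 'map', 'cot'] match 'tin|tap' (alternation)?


Alternation 'tin|tap' matches either 'tin' or 'tap'.
Checking each word:
  'rag' -> no
  'pot' -> no
  'bat' -> no
  'map' -> no
  'cot' -> no
Matches: []
Count: 0

0


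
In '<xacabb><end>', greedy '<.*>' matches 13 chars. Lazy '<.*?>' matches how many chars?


Greedy '<.*>' tries to match as MUCH as possible.
Lazy '<.*?>' tries to match as LITTLE as possible.

String: '<xacabb><end>'
Greedy '<.*>' starts at first '<' and extends to the LAST '>': '<xacabb><end>' (13 chars)
Lazy '<.*?>' starts at first '<' and stops at the FIRST '>': '<xacabb>' (8 chars)

8


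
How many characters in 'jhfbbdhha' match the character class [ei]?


Character class [ei] matches any of: {e, i}
Scanning string 'jhfbbdhha' character by character:
  pos 0: 'j' -> no
  pos 1: 'h' -> no
  pos 2: 'f' -> no
  pos 3: 'b' -> no
  pos 4: 'b' -> no
  pos 5: 'd' -> no
  pos 6: 'h' -> no
  pos 7: 'h' -> no
  pos 8: 'a' -> no
Total matches: 0

0


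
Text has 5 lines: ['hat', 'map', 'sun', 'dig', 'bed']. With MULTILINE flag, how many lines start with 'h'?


With MULTILINE flag, ^ matches the start of each line.
Lines: ['hat', 'map', 'sun', 'dig', 'bed']
Checking which lines start with 'h':
  Line 1: 'hat' -> MATCH
  Line 2: 'map' -> no
  Line 3: 'sun' -> no
  Line 4: 'dig' -> no
  Line 5: 'bed' -> no
Matching lines: ['hat']
Count: 1

1


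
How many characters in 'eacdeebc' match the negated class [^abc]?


Negated class [^abc] matches any char NOT in {a, b, c}
Scanning 'eacdeebc':
  pos 0: 'e' -> MATCH
  pos 1: 'a' -> no (excluded)
  pos 2: 'c' -> no (excluded)
  pos 3: 'd' -> MATCH
  pos 4: 'e' -> MATCH
  pos 5: 'e' -> MATCH
  pos 6: 'b' -> no (excluded)
  pos 7: 'c' -> no (excluded)
Total matches: 4

4


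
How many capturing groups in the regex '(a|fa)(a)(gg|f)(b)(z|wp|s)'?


To count capturing groups, count each '(' that starts a group.
Pattern: '(a|fa)(a)(gg|f)(b)(z|wp|s)'
Walking through the pattern:
  Position 0: '(' -> group #1
  Position 6: '(' -> group #2
  Position 9: '(' -> group #3
  Position 15: '(' -> group #4
  Position 18: '(' -> group #5
Total capturing groups: 5

5


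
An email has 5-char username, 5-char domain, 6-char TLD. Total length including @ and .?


An email address has format: username@domain.tld
Username length: 5
'@' character: 1
Domain length: 5
'.' character: 1
TLD length: 6
Total = 5 + 1 + 5 + 1 + 6 = 18

18


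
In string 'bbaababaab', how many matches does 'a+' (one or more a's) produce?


Pattern 'a+' matches one or more consecutive a's.
String: 'bbaababaab'
Scanning for runs of a:
  Match 1: 'aa' (length 2)
  Match 2: 'a' (length 1)
  Match 3: 'aa' (length 2)
Total matches: 3

3


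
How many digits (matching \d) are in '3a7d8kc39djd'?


\d matches any digit 0-9.
Scanning '3a7d8kc39djd':
  pos 0: '3' -> DIGIT
  pos 2: '7' -> DIGIT
  pos 4: '8' -> DIGIT
  pos 7: '3' -> DIGIT
  pos 8: '9' -> DIGIT
Digits found: ['3', '7', '8', '3', '9']
Total: 5

5


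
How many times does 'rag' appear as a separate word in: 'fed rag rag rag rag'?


Scanning each word for exact match 'rag':
  Word 1: 'fed' -> no
  Word 2: 'rag' -> MATCH
  Word 3: 'rag' -> MATCH
  Word 4: 'rag' -> MATCH
  Word 5: 'rag' -> MATCH
Total matches: 4

4


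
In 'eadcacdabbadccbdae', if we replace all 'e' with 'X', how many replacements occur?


re.sub('e', 'X', text) replaces every occurrence of 'e' with 'X'.
Text: 'eadcacdabbadccbdae'
Scanning for 'e':
  pos 0: 'e' -> replacement #1
  pos 17: 'e' -> replacement #2
Total replacements: 2

2


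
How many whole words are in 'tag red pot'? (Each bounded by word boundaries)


Word boundaries (\b) mark the start/end of each word.
Text: 'tag red pot'
Splitting by whitespace:
  Word 1: 'tag'
  Word 2: 'red'
  Word 3: 'pot'
Total whole words: 3

3


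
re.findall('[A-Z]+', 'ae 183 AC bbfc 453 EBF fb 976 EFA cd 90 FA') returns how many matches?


Pattern '[A-Z]+' finds one or more uppercase letters.
Text: 'ae 183 AC bbfc 453 EBF fb 976 EFA cd 90 FA'
Scanning for matches:
  Match 1: 'AC'
  Match 2: 'EBF'
  Match 3: 'EFA'
  Match 4: 'FA'
Total matches: 4

4


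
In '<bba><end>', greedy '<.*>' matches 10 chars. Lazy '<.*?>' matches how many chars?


Greedy '<.*>' tries to match as MUCH as possible.
Lazy '<.*?>' tries to match as LITTLE as possible.

String: '<bba><end>'
Greedy '<.*>' starts at first '<' and extends to the LAST '>': '<bba><end>' (10 chars)
Lazy '<.*?>' starts at first '<' and stops at the FIRST '>': '<bba>' (5 chars)

5


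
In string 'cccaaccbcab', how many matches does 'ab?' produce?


Pattern 'ab?' matches 'a' optionally followed by 'b'.
String: 'cccaaccbcab'
Scanning left to right for 'a' then checking next char:
  Match 1: 'a' (a not followed by b)
  Match 2: 'a' (a not followed by b)
  Match 3: 'ab' (a followed by b)
Total matches: 3

3


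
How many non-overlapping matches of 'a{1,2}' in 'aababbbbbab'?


Pattern 'a{1,2}' matches between 1 and 2 consecutive a's (greedy).
String: 'aababbbbbab'
Finding runs of a's and applying greedy matching:
  Run at pos 0: 'aa' (length 2)
  Run at pos 3: 'a' (length 1)
  Run at pos 9: 'a' (length 1)
Matches: ['aa', 'a', 'a']
Count: 3

3


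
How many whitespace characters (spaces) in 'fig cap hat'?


\s matches whitespace characters (spaces, tabs, etc.).
Text: 'fig cap hat'
This text has 3 words separated by spaces.
Number of spaces = number of words - 1 = 3 - 1 = 2

2


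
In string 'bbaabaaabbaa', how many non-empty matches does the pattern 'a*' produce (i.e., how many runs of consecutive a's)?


Pattern 'a*' matches zero or more a's. We want non-empty runs of consecutive a's.
String: 'bbaabaaabbaa'
Walking through the string to find runs of a's:
  Run 1: positions 2-3 -> 'aa'
  Run 2: positions 5-7 -> 'aaa'
  Run 3: positions 10-11 -> 'aa'
Non-empty runs found: ['aa', 'aaa', 'aa']
Count: 3

3


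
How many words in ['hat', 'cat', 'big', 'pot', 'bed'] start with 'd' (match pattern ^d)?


Pattern ^d anchors to start of word. Check which words begin with 'd':
  'hat' -> no
  'cat' -> no
  'big' -> no
  'pot' -> no
  'bed' -> no
Matching words: []
Count: 0

0


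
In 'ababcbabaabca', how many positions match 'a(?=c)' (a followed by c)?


Lookahead 'a(?=c)' matches 'a' only when followed by 'c'.
String: 'ababcbabaabca'
Checking each position where char is 'a':
  pos 0: 'a' -> no (next='b')
  pos 2: 'a' -> no (next='b')
  pos 6: 'a' -> no (next='b')
  pos 8: 'a' -> no (next='a')
  pos 9: 'a' -> no (next='b')
Matching positions: []
Count: 0

0


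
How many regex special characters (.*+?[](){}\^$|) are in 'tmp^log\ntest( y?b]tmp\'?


Regex special characters are: . * + ? [ ] ( ) { } \ ^ $ |
Scanning 'tmp^log\ntest( y?b]tmp\':
  pos 3: '^' -> SPECIAL
  pos 7: '\' -> SPECIAL
  pos 13: '(' -> SPECIAL
  pos 16: '?' -> SPECIAL
  pos 18: ']' -> SPECIAL
  pos 22: '\' -> SPECIAL
Special chars found: ['^', '\\', '(', '?', ']', '\\']
Total: 6

6


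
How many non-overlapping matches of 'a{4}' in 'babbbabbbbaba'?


Pattern 'a{4}' matches exactly 4 consecutive a's (greedy, non-overlapping).
String: 'babbbabbbbaba'
Scanning for runs of a's:
  Run at pos 1: 'a' (length 1) -> 0 match(es)
  Run at pos 5: 'a' (length 1) -> 0 match(es)
  Run at pos 10: 'a' (length 1) -> 0 match(es)
  Run at pos 12: 'a' (length 1) -> 0 match(es)
Matches found: []
Total: 0

0


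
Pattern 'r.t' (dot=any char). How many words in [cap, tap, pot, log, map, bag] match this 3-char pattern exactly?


Pattern 'r.t' means: starts with 'r', any single char, ends with 't'.
Checking each word (must be exactly 3 chars):
  'cap' (len=3): no
  'tap' (len=3): no
  'pot' (len=3): no
  'log' (len=3): no
  'map' (len=3): no
  'bag' (len=3): no
Matching words: []
Total: 0

0


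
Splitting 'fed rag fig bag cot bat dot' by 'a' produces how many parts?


Splitting by 'a' breaks the string at each occurrence of the separator.
Text: 'fed rag fig bag cot bat dot'
Parts after split:
  Part 1: 'fed r'
  Part 2: 'g fig b'
  Part 3: 'g cot b'
  Part 4: 't dot'
Total parts: 4

4


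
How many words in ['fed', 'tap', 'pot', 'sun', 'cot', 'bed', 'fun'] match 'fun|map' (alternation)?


Alternation 'fun|map' matches either 'fun' or 'map'.
Checking each word:
  'fed' -> no
  'tap' -> no
  'pot' -> no
  'sun' -> no
  'cot' -> no
  'bed' -> no
  'fun' -> MATCH
Matches: ['fun']
Count: 1

1


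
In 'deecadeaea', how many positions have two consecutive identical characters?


Looking for consecutive identical characters in 'deecadeaea':
  pos 0-1: 'd' vs 'e' -> different
  pos 1-2: 'e' vs 'e' -> MATCH ('ee')
  pos 2-3: 'e' vs 'c' -> different
  pos 3-4: 'c' vs 'a' -> different
  pos 4-5: 'a' vs 'd' -> different
  pos 5-6: 'd' vs 'e' -> different
  pos 6-7: 'e' vs 'a' -> different
  pos 7-8: 'a' vs 'e' -> different
  pos 8-9: 'e' vs 'a' -> different
Consecutive identical pairs: ['ee']
Count: 1

1


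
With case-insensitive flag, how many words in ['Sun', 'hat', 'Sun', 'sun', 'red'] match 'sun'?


Case-insensitive matching: compare each word's lowercase form to 'sun'.
  'Sun' -> lower='sun' -> MATCH
  'hat' -> lower='hat' -> no
  'Sun' -> lower='sun' -> MATCH
  'sun' -> lower='sun' -> MATCH
  'red' -> lower='red' -> no
Matches: ['Sun', 'Sun', 'sun']
Count: 3

3


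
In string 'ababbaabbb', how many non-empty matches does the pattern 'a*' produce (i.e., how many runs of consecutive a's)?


Pattern 'a*' matches zero or more a's. We want non-empty runs of consecutive a's.
String: 'ababbaabbb'
Walking through the string to find runs of a's:
  Run 1: positions 0-0 -> 'a'
  Run 2: positions 2-2 -> 'a'
  Run 3: positions 5-6 -> 'aa'
Non-empty runs found: ['a', 'a', 'aa']
Count: 3

3


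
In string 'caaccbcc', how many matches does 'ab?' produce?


Pattern 'ab?' matches 'a' optionally followed by 'b'.
String: 'caaccbcc'
Scanning left to right for 'a' then checking next char:
  Match 1: 'a' (a not followed by b)
  Match 2: 'a' (a not followed by b)
Total matches: 2

2


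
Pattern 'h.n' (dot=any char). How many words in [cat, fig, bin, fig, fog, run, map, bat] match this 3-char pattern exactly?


Pattern 'h.n' means: starts with 'h', any single char, ends with 'n'.
Checking each word (must be exactly 3 chars):
  'cat' (len=3): no
  'fig' (len=3): no
  'bin' (len=3): no
  'fig' (len=3): no
  'fog' (len=3): no
  'run' (len=3): no
  'map' (len=3): no
  'bat' (len=3): no
Matching words: []
Total: 0

0


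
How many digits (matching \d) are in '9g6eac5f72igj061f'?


\d matches any digit 0-9.
Scanning '9g6eac5f72igj061f':
  pos 0: '9' -> DIGIT
  pos 2: '6' -> DIGIT
  pos 6: '5' -> DIGIT
  pos 8: '7' -> DIGIT
  pos 9: '2' -> DIGIT
  pos 13: '0' -> DIGIT
  pos 14: '6' -> DIGIT
  pos 15: '1' -> DIGIT
Digits found: ['9', '6', '5', '7', '2', '0', '6', '1']
Total: 8

8


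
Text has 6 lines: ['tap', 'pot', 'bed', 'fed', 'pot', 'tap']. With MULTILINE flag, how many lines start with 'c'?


With MULTILINE flag, ^ matches the start of each line.
Lines: ['tap', 'pot', 'bed', 'fed', 'pot', 'tap']
Checking which lines start with 'c':
  Line 1: 'tap' -> no
  Line 2: 'pot' -> no
  Line 3: 'bed' -> no
  Line 4: 'fed' -> no
  Line 5: 'pot' -> no
  Line 6: 'tap' -> no
Matching lines: []
Count: 0

0


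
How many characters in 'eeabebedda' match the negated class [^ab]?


Negated class [^ab] matches any char NOT in {a, b}
Scanning 'eeabebedda':
  pos 0: 'e' -> MATCH
  pos 1: 'e' -> MATCH
  pos 2: 'a' -> no (excluded)
  pos 3: 'b' -> no (excluded)
  pos 4: 'e' -> MATCH
  pos 5: 'b' -> no (excluded)
  pos 6: 'e' -> MATCH
  pos 7: 'd' -> MATCH
  pos 8: 'd' -> MATCH
  pos 9: 'a' -> no (excluded)
Total matches: 6

6


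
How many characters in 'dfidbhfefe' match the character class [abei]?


Character class [abei] matches any of: {a, b, e, i}
Scanning string 'dfidbhfefe' character by character:
  pos 0: 'd' -> no
  pos 1: 'f' -> no
  pos 2: 'i' -> MATCH
  pos 3: 'd' -> no
  pos 4: 'b' -> MATCH
  pos 5: 'h' -> no
  pos 6: 'f' -> no
  pos 7: 'e' -> MATCH
  pos 8: 'f' -> no
  pos 9: 'e' -> MATCH
Total matches: 4

4


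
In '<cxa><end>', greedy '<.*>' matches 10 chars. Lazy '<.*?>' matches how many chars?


Greedy '<.*>' tries to match as MUCH as possible.
Lazy '<.*?>' tries to match as LITTLE as possible.

String: '<cxa><end>'
Greedy '<.*>' starts at first '<' and extends to the LAST '>': '<cxa><end>' (10 chars)
Lazy '<.*?>' starts at first '<' and stops at the FIRST '>': '<cxa>' (5 chars)

5


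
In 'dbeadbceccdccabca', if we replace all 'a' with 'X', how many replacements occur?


re.sub('a', 'X', text) replaces every occurrence of 'a' with 'X'.
Text: 'dbeadbceccdccabca'
Scanning for 'a':
  pos 3: 'a' -> replacement #1
  pos 13: 'a' -> replacement #2
  pos 16: 'a' -> replacement #3
Total replacements: 3

3


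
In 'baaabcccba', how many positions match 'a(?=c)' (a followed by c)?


Lookahead 'a(?=c)' matches 'a' only when followed by 'c'.
String: 'baaabcccba'
Checking each position where char is 'a':
  pos 1: 'a' -> no (next='a')
  pos 2: 'a' -> no (next='a')
  pos 3: 'a' -> no (next='b')
Matching positions: []
Count: 0

0


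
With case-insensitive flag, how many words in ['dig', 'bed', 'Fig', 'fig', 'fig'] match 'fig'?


Case-insensitive matching: compare each word's lowercase form to 'fig'.
  'dig' -> lower='dig' -> no
  'bed' -> lower='bed' -> no
  'Fig' -> lower='fig' -> MATCH
  'fig' -> lower='fig' -> MATCH
  'fig' -> lower='fig' -> MATCH
Matches: ['Fig', 'fig', 'fig']
Count: 3

3


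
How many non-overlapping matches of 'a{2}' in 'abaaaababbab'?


Pattern 'a{2}' matches exactly 2 consecutive a's (greedy, non-overlapping).
String: 'abaaaababbab'
Scanning for runs of a's:
  Run at pos 0: 'a' (length 1) -> 0 match(es)
  Run at pos 2: 'aaaa' (length 4) -> 2 match(es)
  Run at pos 7: 'a' (length 1) -> 0 match(es)
  Run at pos 10: 'a' (length 1) -> 0 match(es)
Matches found: ['aa', 'aa']
Total: 2

2


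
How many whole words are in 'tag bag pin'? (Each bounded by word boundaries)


Word boundaries (\b) mark the start/end of each word.
Text: 'tag bag pin'
Splitting by whitespace:
  Word 1: 'tag'
  Word 2: 'bag'
  Word 3: 'pin'
Total whole words: 3

3


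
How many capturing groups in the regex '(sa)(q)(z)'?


To count capturing groups, count each '(' that starts a group.
Pattern: '(sa)(q)(z)'
Walking through the pattern:
  Position 0: '(' -> group #1
  Position 4: '(' -> group #2
  Position 7: '(' -> group #3
Total capturing groups: 3

3


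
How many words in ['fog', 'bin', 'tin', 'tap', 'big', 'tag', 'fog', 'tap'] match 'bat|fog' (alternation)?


Alternation 'bat|fog' matches either 'bat' or 'fog'.
Checking each word:
  'fog' -> MATCH
  'bin' -> no
  'tin' -> no
  'tap' -> no
  'big' -> no
  'tag' -> no
  'fog' -> MATCH
  'tap' -> no
Matches: ['fog', 'fog']
Count: 2

2


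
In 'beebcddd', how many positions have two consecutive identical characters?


Looking for consecutive identical characters in 'beebcddd':
  pos 0-1: 'b' vs 'e' -> different
  pos 1-2: 'e' vs 'e' -> MATCH ('ee')
  pos 2-3: 'e' vs 'b' -> different
  pos 3-4: 'b' vs 'c' -> different
  pos 4-5: 'c' vs 'd' -> different
  pos 5-6: 'd' vs 'd' -> MATCH ('dd')
  pos 6-7: 'd' vs 'd' -> MATCH ('dd')
Consecutive identical pairs: ['ee', 'dd', 'dd']
Count: 3

3


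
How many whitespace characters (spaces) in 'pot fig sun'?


\s matches whitespace characters (spaces, tabs, etc.).
Text: 'pot fig sun'
This text has 3 words separated by spaces.
Number of spaces = number of words - 1 = 3 - 1 = 2

2


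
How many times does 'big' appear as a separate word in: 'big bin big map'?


Scanning each word for exact match 'big':
  Word 1: 'big' -> MATCH
  Word 2: 'bin' -> no
  Word 3: 'big' -> MATCH
  Word 4: 'map' -> no
Total matches: 2

2


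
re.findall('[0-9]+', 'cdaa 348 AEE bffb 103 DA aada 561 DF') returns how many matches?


Pattern '[0-9]+' finds one or more digits.
Text: 'cdaa 348 AEE bffb 103 DA aada 561 DF'
Scanning for matches:
  Match 1: '348'
  Match 2: '103'
  Match 3: '561'
Total matches: 3

3


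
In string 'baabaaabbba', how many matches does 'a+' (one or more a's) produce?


Pattern 'a+' matches one or more consecutive a's.
String: 'baabaaabbba'
Scanning for runs of a:
  Match 1: 'aa' (length 2)
  Match 2: 'aaa' (length 3)
  Match 3: 'a' (length 1)
Total matches: 3

3


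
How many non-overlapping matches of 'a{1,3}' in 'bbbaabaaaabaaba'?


Pattern 'a{1,3}' matches between 1 and 3 consecutive a's (greedy).
String: 'bbbaabaaaabaaba'
Finding runs of a's and applying greedy matching:
  Run at pos 3: 'aa' (length 2)
  Run at pos 6: 'aaaa' (length 4)
  Run at pos 11: 'aa' (length 2)
  Run at pos 14: 'a' (length 1)
Matches: ['aa', 'aaa', 'a', 'aa', 'a']
Count: 5

5


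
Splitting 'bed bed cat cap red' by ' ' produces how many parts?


Splitting by ' ' breaks the string at each occurrence of the separator.
Text: 'bed bed cat cap red'
Parts after split:
  Part 1: 'bed'
  Part 2: 'bed'
  Part 3: 'cat'
  Part 4: 'cap'
  Part 5: 'red'
Total parts: 5

5


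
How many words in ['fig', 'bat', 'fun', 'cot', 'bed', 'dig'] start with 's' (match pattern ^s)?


Pattern ^s anchors to start of word. Check which words begin with 's':
  'fig' -> no
  'bat' -> no
  'fun' -> no
  'cot' -> no
  'bed' -> no
  'dig' -> no
Matching words: []
Count: 0

0


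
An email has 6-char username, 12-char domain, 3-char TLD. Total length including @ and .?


An email address has format: username@domain.tld
Username length: 6
'@' character: 1
Domain length: 12
'.' character: 1
TLD length: 3
Total = 6 + 1 + 12 + 1 + 3 = 23

23


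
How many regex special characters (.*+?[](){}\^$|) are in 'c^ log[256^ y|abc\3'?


Regex special characters are: . * + ? [ ] ( ) { } \ ^ $ |
Scanning 'c^ log[256^ y|abc\3':
  pos 1: '^' -> SPECIAL
  pos 6: '[' -> SPECIAL
  pos 10: '^' -> SPECIAL
  pos 13: '|' -> SPECIAL
  pos 17: '\' -> SPECIAL
Special chars found: ['^', '[', '^', '|', '\\']
Total: 5

5


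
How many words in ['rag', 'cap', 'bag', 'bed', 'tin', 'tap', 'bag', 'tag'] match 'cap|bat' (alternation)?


Alternation 'cap|bat' matches either 'cap' or 'bat'.
Checking each word:
  'rag' -> no
  'cap' -> MATCH
  'bag' -> no
  'bed' -> no
  'tin' -> no
  'tap' -> no
  'bag' -> no
  'tag' -> no
Matches: ['cap']
Count: 1

1


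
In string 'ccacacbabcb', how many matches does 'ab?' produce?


Pattern 'ab?' matches 'a' optionally followed by 'b'.
String: 'ccacacbabcb'
Scanning left to right for 'a' then checking next char:
  Match 1: 'a' (a not followed by b)
  Match 2: 'a' (a not followed by b)
  Match 3: 'ab' (a followed by b)
Total matches: 3

3


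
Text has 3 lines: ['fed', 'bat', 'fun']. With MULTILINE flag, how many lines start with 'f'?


With MULTILINE flag, ^ matches the start of each line.
Lines: ['fed', 'bat', 'fun']
Checking which lines start with 'f':
  Line 1: 'fed' -> MATCH
  Line 2: 'bat' -> no
  Line 3: 'fun' -> MATCH
Matching lines: ['fed', 'fun']
Count: 2

2


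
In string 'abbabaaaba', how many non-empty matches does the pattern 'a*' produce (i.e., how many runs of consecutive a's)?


Pattern 'a*' matches zero or more a's. We want non-empty runs of consecutive a's.
String: 'abbabaaaba'
Walking through the string to find runs of a's:
  Run 1: positions 0-0 -> 'a'
  Run 2: positions 3-3 -> 'a'
  Run 3: positions 5-7 -> 'aaa'
  Run 4: positions 9-9 -> 'a'
Non-empty runs found: ['a', 'a', 'aaa', 'a']
Count: 4

4


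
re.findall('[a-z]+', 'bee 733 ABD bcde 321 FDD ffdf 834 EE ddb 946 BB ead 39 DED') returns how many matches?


Pattern '[a-z]+' finds one or more lowercase letters.
Text: 'bee 733 ABD bcde 321 FDD ffdf 834 EE ddb 946 BB ead 39 DED'
Scanning for matches:
  Match 1: 'bee'
  Match 2: 'bcde'
  Match 3: 'ffdf'
  Match 4: 'ddb'
  Match 5: 'ead'
Total matches: 5

5


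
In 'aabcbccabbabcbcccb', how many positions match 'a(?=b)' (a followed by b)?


Lookahead 'a(?=b)' matches 'a' only when followed by 'b'.
String: 'aabcbccabbabcbcccb'
Checking each position where char is 'a':
  pos 0: 'a' -> no (next='a')
  pos 1: 'a' -> MATCH (next='b')
  pos 7: 'a' -> MATCH (next='b')
  pos 10: 'a' -> MATCH (next='b')
Matching positions: [1, 7, 10]
Count: 3

3


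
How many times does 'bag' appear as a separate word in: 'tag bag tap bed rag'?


Scanning each word for exact match 'bag':
  Word 1: 'tag' -> no
  Word 2: 'bag' -> MATCH
  Word 3: 'tap' -> no
  Word 4: 'bed' -> no
  Word 5: 'rag' -> no
Total matches: 1

1


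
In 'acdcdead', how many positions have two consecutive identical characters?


Looking for consecutive identical characters in 'acdcdead':
  pos 0-1: 'a' vs 'c' -> different
  pos 1-2: 'c' vs 'd' -> different
  pos 2-3: 'd' vs 'c' -> different
  pos 3-4: 'c' vs 'd' -> different
  pos 4-5: 'd' vs 'e' -> different
  pos 5-6: 'e' vs 'a' -> different
  pos 6-7: 'a' vs 'd' -> different
Consecutive identical pairs: []
Count: 0

0


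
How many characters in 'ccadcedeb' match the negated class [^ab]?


Negated class [^ab] matches any char NOT in {a, b}
Scanning 'ccadcedeb':
  pos 0: 'c' -> MATCH
  pos 1: 'c' -> MATCH
  pos 2: 'a' -> no (excluded)
  pos 3: 'd' -> MATCH
  pos 4: 'c' -> MATCH
  pos 5: 'e' -> MATCH
  pos 6: 'd' -> MATCH
  pos 7: 'e' -> MATCH
  pos 8: 'b' -> no (excluded)
Total matches: 7

7


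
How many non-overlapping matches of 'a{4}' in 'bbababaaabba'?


Pattern 'a{4}' matches exactly 4 consecutive a's (greedy, non-overlapping).
String: 'bbababaaabba'
Scanning for runs of a's:
  Run at pos 2: 'a' (length 1) -> 0 match(es)
  Run at pos 4: 'a' (length 1) -> 0 match(es)
  Run at pos 6: 'aaa' (length 3) -> 0 match(es)
  Run at pos 11: 'a' (length 1) -> 0 match(es)
Matches found: []
Total: 0

0


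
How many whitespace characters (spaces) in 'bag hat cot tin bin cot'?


\s matches whitespace characters (spaces, tabs, etc.).
Text: 'bag hat cot tin bin cot'
This text has 6 words separated by spaces.
Number of spaces = number of words - 1 = 6 - 1 = 5

5


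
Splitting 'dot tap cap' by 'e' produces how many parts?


Splitting by 'e' breaks the string at each occurrence of the separator.
Text: 'dot tap cap'
Parts after split:
  Part 1: 'dot tap cap'
Total parts: 1

1


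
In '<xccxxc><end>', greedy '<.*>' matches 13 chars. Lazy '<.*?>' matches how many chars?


Greedy '<.*>' tries to match as MUCH as possible.
Lazy '<.*?>' tries to match as LITTLE as possible.

String: '<xccxxc><end>'
Greedy '<.*>' starts at first '<' and extends to the LAST '>': '<xccxxc><end>' (13 chars)
Lazy '<.*?>' starts at first '<' and stops at the FIRST '>': '<xccxxc>' (8 chars)

8


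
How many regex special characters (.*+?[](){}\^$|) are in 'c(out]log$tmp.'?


Regex special characters are: . * + ? [ ] ( ) { } \ ^ $ |
Scanning 'c(out]log$tmp.':
  pos 1: '(' -> SPECIAL
  pos 5: ']' -> SPECIAL
  pos 9: '$' -> SPECIAL
  pos 13: '.' -> SPECIAL
Special chars found: ['(', ']', '$', '.']
Total: 4

4


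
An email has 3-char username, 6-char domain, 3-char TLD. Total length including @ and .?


An email address has format: username@domain.tld
Username length: 3
'@' character: 1
Domain length: 6
'.' character: 1
TLD length: 3
Total = 3 + 1 + 6 + 1 + 3 = 14

14


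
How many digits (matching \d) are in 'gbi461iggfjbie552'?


\d matches any digit 0-9.
Scanning 'gbi461iggfjbie552':
  pos 3: '4' -> DIGIT
  pos 4: '6' -> DIGIT
  pos 5: '1' -> DIGIT
  pos 14: '5' -> DIGIT
  pos 15: '5' -> DIGIT
  pos 16: '2' -> DIGIT
Digits found: ['4', '6', '1', '5', '5', '2']
Total: 6

6


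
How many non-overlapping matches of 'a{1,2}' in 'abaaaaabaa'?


Pattern 'a{1,2}' matches between 1 and 2 consecutive a's (greedy).
String: 'abaaaaabaa'
Finding runs of a's and applying greedy matching:
  Run at pos 0: 'a' (length 1)
  Run at pos 2: 'aaaaa' (length 5)
  Run at pos 8: 'aa' (length 2)
Matches: ['a', 'aa', 'aa', 'a', 'aa']
Count: 5

5


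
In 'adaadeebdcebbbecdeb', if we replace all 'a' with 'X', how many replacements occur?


re.sub('a', 'X', text) replaces every occurrence of 'a' with 'X'.
Text: 'adaadeebdcebbbecdeb'
Scanning for 'a':
  pos 0: 'a' -> replacement #1
  pos 2: 'a' -> replacement #2
  pos 3: 'a' -> replacement #3
Total replacements: 3

3


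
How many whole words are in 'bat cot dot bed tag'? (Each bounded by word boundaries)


Word boundaries (\b) mark the start/end of each word.
Text: 'bat cot dot bed tag'
Splitting by whitespace:
  Word 1: 'bat'
  Word 2: 'cot'
  Word 3: 'dot'
  Word 4: 'bed'
  Word 5: 'tag'
Total whole words: 5

5


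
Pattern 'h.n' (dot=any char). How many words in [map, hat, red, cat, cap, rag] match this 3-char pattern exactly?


Pattern 'h.n' means: starts with 'h', any single char, ends with 'n'.
Checking each word (must be exactly 3 chars):
  'map' (len=3): no
  'hat' (len=3): no
  'red' (len=3): no
  'cat' (len=3): no
  'cap' (len=3): no
  'rag' (len=3): no
Matching words: []
Total: 0

0


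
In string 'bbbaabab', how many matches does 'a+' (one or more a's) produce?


Pattern 'a+' matches one or more consecutive a's.
String: 'bbbaabab'
Scanning for runs of a:
  Match 1: 'aa' (length 2)
  Match 2: 'a' (length 1)
Total matches: 2

2


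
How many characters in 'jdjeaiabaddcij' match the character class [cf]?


Character class [cf] matches any of: {c, f}
Scanning string 'jdjeaiabaddcij' character by character:
  pos 0: 'j' -> no
  pos 1: 'd' -> no
  pos 2: 'j' -> no
  pos 3: 'e' -> no
  pos 4: 'a' -> no
  pos 5: 'i' -> no
  pos 6: 'a' -> no
  pos 7: 'b' -> no
  pos 8: 'a' -> no
  pos 9: 'd' -> no
  pos 10: 'd' -> no
  pos 11: 'c' -> MATCH
  pos 12: 'i' -> no
  pos 13: 'j' -> no
Total matches: 1

1


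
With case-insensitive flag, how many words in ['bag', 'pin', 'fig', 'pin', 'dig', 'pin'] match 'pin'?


Case-insensitive matching: compare each word's lowercase form to 'pin'.
  'bag' -> lower='bag' -> no
  'pin' -> lower='pin' -> MATCH
  'fig' -> lower='fig' -> no
  'pin' -> lower='pin' -> MATCH
  'dig' -> lower='dig' -> no
  'pin' -> lower='pin' -> MATCH
Matches: ['pin', 'pin', 'pin']
Count: 3

3


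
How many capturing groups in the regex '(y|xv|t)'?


To count capturing groups, count each '(' that starts a group.
Pattern: '(y|xv|t)'
Walking through the pattern:
  Position 0: '(' -> group #1
Total capturing groups: 1

1


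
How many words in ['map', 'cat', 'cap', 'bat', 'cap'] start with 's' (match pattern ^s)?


Pattern ^s anchors to start of word. Check which words begin with 's':
  'map' -> no
  'cat' -> no
  'cap' -> no
  'bat' -> no
  'cap' -> no
Matching words: []
Count: 0

0


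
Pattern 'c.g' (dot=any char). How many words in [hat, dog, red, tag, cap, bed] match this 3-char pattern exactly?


Pattern 'c.g' means: starts with 'c', any single char, ends with 'g'.
Checking each word (must be exactly 3 chars):
  'hat' (len=3): no
  'dog' (len=3): no
  'red' (len=3): no
  'tag' (len=3): no
  'cap' (len=3): no
  'bed' (len=3): no
Matching words: []
Total: 0

0


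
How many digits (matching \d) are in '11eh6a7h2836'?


\d matches any digit 0-9.
Scanning '11eh6a7h2836':
  pos 0: '1' -> DIGIT
  pos 1: '1' -> DIGIT
  pos 4: '6' -> DIGIT
  pos 6: '7' -> DIGIT
  pos 8: '2' -> DIGIT
  pos 9: '8' -> DIGIT
  pos 10: '3' -> DIGIT
  pos 11: '6' -> DIGIT
Digits found: ['1', '1', '6', '7', '2', '8', '3', '6']
Total: 8

8


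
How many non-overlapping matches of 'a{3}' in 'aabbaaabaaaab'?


Pattern 'a{3}' matches exactly 3 consecutive a's (greedy, non-overlapping).
String: 'aabbaaabaaaab'
Scanning for runs of a's:
  Run at pos 0: 'aa' (length 2) -> 0 match(es)
  Run at pos 4: 'aaa' (length 3) -> 1 match(es)
  Run at pos 8: 'aaaa' (length 4) -> 1 match(es)
Matches found: ['aaa', 'aaa']
Total: 2

2


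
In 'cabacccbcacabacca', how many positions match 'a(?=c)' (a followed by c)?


Lookahead 'a(?=c)' matches 'a' only when followed by 'c'.
String: 'cabacccbcacabacca'
Checking each position where char is 'a':
  pos 1: 'a' -> no (next='b')
  pos 3: 'a' -> MATCH (next='c')
  pos 9: 'a' -> MATCH (next='c')
  pos 11: 'a' -> no (next='b')
  pos 13: 'a' -> MATCH (next='c')
Matching positions: [3, 9, 13]
Count: 3

3


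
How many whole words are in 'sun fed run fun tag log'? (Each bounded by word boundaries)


Word boundaries (\b) mark the start/end of each word.
Text: 'sun fed run fun tag log'
Splitting by whitespace:
  Word 1: 'sun'
  Word 2: 'fed'
  Word 3: 'run'
  Word 4: 'fun'
  Word 5: 'tag'
  Word 6: 'log'
Total whole words: 6

6


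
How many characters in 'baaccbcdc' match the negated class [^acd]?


Negated class [^acd] matches any char NOT in {a, c, d}
Scanning 'baaccbcdc':
  pos 0: 'b' -> MATCH
  pos 1: 'a' -> no (excluded)
  pos 2: 'a' -> no (excluded)
  pos 3: 'c' -> no (excluded)
  pos 4: 'c' -> no (excluded)
  pos 5: 'b' -> MATCH
  pos 6: 'c' -> no (excluded)
  pos 7: 'd' -> no (excluded)
  pos 8: 'c' -> no (excluded)
Total matches: 2

2


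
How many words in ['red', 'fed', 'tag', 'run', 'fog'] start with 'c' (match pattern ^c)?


Pattern ^c anchors to start of word. Check which words begin with 'c':
  'red' -> no
  'fed' -> no
  'tag' -> no
  'run' -> no
  'fog' -> no
Matching words: []
Count: 0

0


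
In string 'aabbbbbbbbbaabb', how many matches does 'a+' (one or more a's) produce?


Pattern 'a+' matches one or more consecutive a's.
String: 'aabbbbbbbbbaabb'
Scanning for runs of a:
  Match 1: 'aa' (length 2)
  Match 2: 'aa' (length 2)
Total matches: 2

2


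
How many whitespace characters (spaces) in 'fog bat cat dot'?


\s matches whitespace characters (spaces, tabs, etc.).
Text: 'fog bat cat dot'
This text has 4 words separated by spaces.
Number of spaces = number of words - 1 = 4 - 1 = 3

3


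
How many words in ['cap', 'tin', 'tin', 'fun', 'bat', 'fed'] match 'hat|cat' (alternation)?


Alternation 'hat|cat' matches either 'hat' or 'cat'.
Checking each word:
  'cap' -> no
  'tin' -> no
  'tin' -> no
  'fun' -> no
  'bat' -> no
  'fed' -> no
Matches: []
Count: 0

0


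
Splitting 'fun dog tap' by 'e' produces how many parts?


Splitting by 'e' breaks the string at each occurrence of the separator.
Text: 'fun dog tap'
Parts after split:
  Part 1: 'fun dog tap'
Total parts: 1

1


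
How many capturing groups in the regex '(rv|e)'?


To count capturing groups, count each '(' that starts a group.
Pattern: '(rv|e)'
Walking through the pattern:
  Position 0: '(' -> group #1
Total capturing groups: 1

1


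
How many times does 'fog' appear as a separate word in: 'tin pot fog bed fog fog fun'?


Scanning each word for exact match 'fog':
  Word 1: 'tin' -> no
  Word 2: 'pot' -> no
  Word 3: 'fog' -> MATCH
  Word 4: 'bed' -> no
  Word 5: 'fog' -> MATCH
  Word 6: 'fog' -> MATCH
  Word 7: 'fun' -> no
Total matches: 3

3


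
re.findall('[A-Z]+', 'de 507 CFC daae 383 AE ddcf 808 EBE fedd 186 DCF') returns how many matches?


Pattern '[A-Z]+' finds one or more uppercase letters.
Text: 'de 507 CFC daae 383 AE ddcf 808 EBE fedd 186 DCF'
Scanning for matches:
  Match 1: 'CFC'
  Match 2: 'AE'
  Match 3: 'EBE'
  Match 4: 'DCF'
Total matches: 4

4


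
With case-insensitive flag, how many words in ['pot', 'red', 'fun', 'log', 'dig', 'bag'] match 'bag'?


Case-insensitive matching: compare each word's lowercase form to 'bag'.
  'pot' -> lower='pot' -> no
  'red' -> lower='red' -> no
  'fun' -> lower='fun' -> no
  'log' -> lower='log' -> no
  'dig' -> lower='dig' -> no
  'bag' -> lower='bag' -> MATCH
Matches: ['bag']
Count: 1

1


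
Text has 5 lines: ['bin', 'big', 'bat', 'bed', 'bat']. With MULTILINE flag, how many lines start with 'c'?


With MULTILINE flag, ^ matches the start of each line.
Lines: ['bin', 'big', 'bat', 'bed', 'bat']
Checking which lines start with 'c':
  Line 1: 'bin' -> no
  Line 2: 'big' -> no
  Line 3: 'bat' -> no
  Line 4: 'bed' -> no
  Line 5: 'bat' -> no
Matching lines: []
Count: 0

0


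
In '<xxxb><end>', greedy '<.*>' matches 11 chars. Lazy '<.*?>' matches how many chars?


Greedy '<.*>' tries to match as MUCH as possible.
Lazy '<.*?>' tries to match as LITTLE as possible.

String: '<xxxb><end>'
Greedy '<.*>' starts at first '<' and extends to the LAST '>': '<xxxb><end>' (11 chars)
Lazy '<.*?>' starts at first '<' and stops at the FIRST '>': '<xxxb>' (6 chars)

6


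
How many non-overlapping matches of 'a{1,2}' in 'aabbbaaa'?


Pattern 'a{1,2}' matches between 1 and 2 consecutive a's (greedy).
String: 'aabbbaaa'
Finding runs of a's and applying greedy matching:
  Run at pos 0: 'aa' (length 2)
  Run at pos 5: 'aaa' (length 3)
Matches: ['aa', 'aa', 'a']
Count: 3

3


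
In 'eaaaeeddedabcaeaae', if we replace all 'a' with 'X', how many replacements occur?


re.sub('a', 'X', text) replaces every occurrence of 'a' with 'X'.
Text: 'eaaaeeddedabcaeaae'
Scanning for 'a':
  pos 1: 'a' -> replacement #1
  pos 2: 'a' -> replacement #2
  pos 3: 'a' -> replacement #3
  pos 10: 'a' -> replacement #4
  pos 13: 'a' -> replacement #5
  pos 15: 'a' -> replacement #6
  pos 16: 'a' -> replacement #7
Total replacements: 7

7


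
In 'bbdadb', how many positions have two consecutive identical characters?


Looking for consecutive identical characters in 'bbdadb':
  pos 0-1: 'b' vs 'b' -> MATCH ('bb')
  pos 1-2: 'b' vs 'd' -> different
  pos 2-3: 'd' vs 'a' -> different
  pos 3-4: 'a' vs 'd' -> different
  pos 4-5: 'd' vs 'b' -> different
Consecutive identical pairs: ['bb']
Count: 1

1


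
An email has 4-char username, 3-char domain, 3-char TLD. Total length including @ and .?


An email address has format: username@domain.tld
Username length: 4
'@' character: 1
Domain length: 3
'.' character: 1
TLD length: 3
Total = 4 + 1 + 3 + 1 + 3 = 12

12


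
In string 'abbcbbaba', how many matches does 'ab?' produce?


Pattern 'ab?' matches 'a' optionally followed by 'b'.
String: 'abbcbbaba'
Scanning left to right for 'a' then checking next char:
  Match 1: 'ab' (a followed by b)
  Match 2: 'ab' (a followed by b)
  Match 3: 'a' (a not followed by b)
Total matches: 3

3


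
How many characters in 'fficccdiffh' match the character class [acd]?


Character class [acd] matches any of: {a, c, d}
Scanning string 'fficccdiffh' character by character:
  pos 0: 'f' -> no
  pos 1: 'f' -> no
  pos 2: 'i' -> no
  pos 3: 'c' -> MATCH
  pos 4: 'c' -> MATCH
  pos 5: 'c' -> MATCH
  pos 6: 'd' -> MATCH
  pos 7: 'i' -> no
  pos 8: 'f' -> no
  pos 9: 'f' -> no
  pos 10: 'h' -> no
Total matches: 4

4


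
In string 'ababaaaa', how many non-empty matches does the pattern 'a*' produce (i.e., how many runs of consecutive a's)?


Pattern 'a*' matches zero or more a's. We want non-empty runs of consecutive a's.
String: 'ababaaaa'
Walking through the string to find runs of a's:
  Run 1: positions 0-0 -> 'a'
  Run 2: positions 2-2 -> 'a'
  Run 3: positions 4-7 -> 'aaaa'
Non-empty runs found: ['a', 'a', 'aaaa']
Count: 3

3


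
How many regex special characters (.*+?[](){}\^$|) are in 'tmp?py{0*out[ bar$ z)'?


Regex special characters are: . * + ? [ ] ( ) { } \ ^ $ |
Scanning 'tmp?py{0*out[ bar$ z)':
  pos 3: '?' -> SPECIAL
  pos 6: '{' -> SPECIAL
  pos 8: '*' -> SPECIAL
  pos 12: '[' -> SPECIAL
  pos 17: '$' -> SPECIAL
  pos 20: ')' -> SPECIAL
Special chars found: ['?', '{', '*', '[', '$', ')']
Total: 6

6


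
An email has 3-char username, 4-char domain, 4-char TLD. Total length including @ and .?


An email address has format: username@domain.tld
Username length: 3
'@' character: 1
Domain length: 4
'.' character: 1
TLD length: 4
Total = 3 + 1 + 4 + 1 + 4 = 13

13


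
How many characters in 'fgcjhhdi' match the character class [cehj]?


Character class [cehj] matches any of: {c, e, h, j}
Scanning string 'fgcjhhdi' character by character:
  pos 0: 'f' -> no
  pos 1: 'g' -> no
  pos 2: 'c' -> MATCH
  pos 3: 'j' -> MATCH
  pos 4: 'h' -> MATCH
  pos 5: 'h' -> MATCH
  pos 6: 'd' -> no
  pos 7: 'i' -> no
Total matches: 4

4


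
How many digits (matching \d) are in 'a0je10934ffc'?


\d matches any digit 0-9.
Scanning 'a0je10934ffc':
  pos 1: '0' -> DIGIT
  pos 4: '1' -> DIGIT
  pos 5: '0' -> DIGIT
  pos 6: '9' -> DIGIT
  pos 7: '3' -> DIGIT
  pos 8: '4' -> DIGIT
Digits found: ['0', '1', '0', '9', '3', '4']
Total: 6

6


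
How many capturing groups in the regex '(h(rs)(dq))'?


To count capturing groups, count each '(' that starts a group.
Pattern: '(h(rs)(dq))'
Walking through the pattern:
  Position 0: '(' -> group #1
  Position 2: '(' -> group #2
  Position 6: '(' -> group #3
Total capturing groups: 3

3


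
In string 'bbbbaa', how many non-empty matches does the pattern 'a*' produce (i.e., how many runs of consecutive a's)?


Pattern 'a*' matches zero or more a's. We want non-empty runs of consecutive a's.
String: 'bbbbaa'
Walking through the string to find runs of a's:
  Run 1: positions 4-5 -> 'aa'
Non-empty runs found: ['aa']
Count: 1

1


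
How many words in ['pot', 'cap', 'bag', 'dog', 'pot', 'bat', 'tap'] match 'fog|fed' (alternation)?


Alternation 'fog|fed' matches either 'fog' or 'fed'.
Checking each word:
  'pot' -> no
  'cap' -> no
  'bag' -> no
  'dog' -> no
  'pot' -> no
  'bat' -> no
  'tap' -> no
Matches: []
Count: 0

0
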